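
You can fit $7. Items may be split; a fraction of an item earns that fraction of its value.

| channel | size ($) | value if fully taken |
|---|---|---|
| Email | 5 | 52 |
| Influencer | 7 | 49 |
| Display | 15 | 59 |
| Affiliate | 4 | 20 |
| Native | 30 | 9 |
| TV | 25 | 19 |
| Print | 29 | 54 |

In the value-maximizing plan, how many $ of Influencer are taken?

Best value per unit of size first: Email 52/5≈10.4, Influencer 49/7≈7, Affiliate 20/4≈5, Display 59/15≈3.93, Print 54/29≈1.86, TV 19/25≈0.76, Native 9/30≈0.3.
Email: take in full, 5 $ for value 52 → 2 left.
Only 2 $ remain; take 2/7 of Influencer for value 49×2/7 = 14.

2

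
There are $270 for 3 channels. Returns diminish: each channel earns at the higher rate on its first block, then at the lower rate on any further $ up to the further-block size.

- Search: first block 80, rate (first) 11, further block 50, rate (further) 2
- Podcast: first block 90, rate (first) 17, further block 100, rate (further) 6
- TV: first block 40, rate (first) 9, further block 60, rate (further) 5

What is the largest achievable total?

3130

Rank every tier by rate: Podcast/tier1 17 > Search/tier1 11 > TV/tier1 9 > Podcast/tier2 6 > TV/tier2 5 > Search/tier2 2.
Podcast/tier1 (17): +90 — 180 left.
Fill Search tier1 block (80 at 11) — 100 left.
Fill TV tier1 block (40 at 9) — 60 left.
Podcast/tier2: +60 of 100 at 6; pool empty.
Total = 17×90 + 11×80 + 9×40 + 6×60 = 3130.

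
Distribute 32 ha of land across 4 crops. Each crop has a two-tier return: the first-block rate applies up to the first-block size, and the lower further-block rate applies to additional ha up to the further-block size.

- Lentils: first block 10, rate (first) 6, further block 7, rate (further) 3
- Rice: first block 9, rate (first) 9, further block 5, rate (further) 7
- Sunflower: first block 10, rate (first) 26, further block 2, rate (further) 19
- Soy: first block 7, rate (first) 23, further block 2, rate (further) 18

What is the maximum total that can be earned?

590

Rank every tier by rate: Sunflower/first 26 > Soy/first 23 > Sunflower/second 19 > Soy/second 18 > Rice/first 9 > Rice/second 7 > Lentils/first 6 > Lentils/second 3.
Sunflower/first (26): +10 → 22 left.
Fill Soy first block (7 at 23) → 15 left.
Fill Sunflower second block (2 at 19) → 13 left.
Soy/second (18): +2 → 11 left.
Fill Rice first block (9 at 9) → 2 left.
Rice/second: +2 of 5 at 7; pool empty.
Total = 26×10 + 23×7 + 19×2 + 18×2 + 9×9 + 7×2 = 590.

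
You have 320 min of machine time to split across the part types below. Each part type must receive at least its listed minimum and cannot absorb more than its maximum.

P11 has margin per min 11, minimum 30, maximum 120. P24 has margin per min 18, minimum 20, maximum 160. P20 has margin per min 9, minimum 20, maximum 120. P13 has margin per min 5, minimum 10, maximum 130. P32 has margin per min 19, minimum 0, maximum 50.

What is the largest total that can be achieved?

4940

Meeting every minimum uses 30+20+20+10+0 = 80 min, leaving 240.
Rank by margin per min: P32 19 > P24 18 > P11 11 > P20 9 > P13 5.
Give P32 50 more to hit its cap of 50 — 190 left.
P24 takes 140 more to reach its cap of 160 — 50 left.
P11: +50 (room for 90) → 80. Pool exhausted.
Total = 11×80 + 18×160 + 9×20 + 5×10 + 19×50 = 4940.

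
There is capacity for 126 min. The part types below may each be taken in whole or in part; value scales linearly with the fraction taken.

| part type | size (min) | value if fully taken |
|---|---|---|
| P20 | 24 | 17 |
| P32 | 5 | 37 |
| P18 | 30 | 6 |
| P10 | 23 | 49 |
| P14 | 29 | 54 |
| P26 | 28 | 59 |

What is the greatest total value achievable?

219.4

Rank by value-to-size ratio: P32 37/5≈7.4, P10 49/23≈2.13, P26 59/28≈2.11, P14 54/29≈1.86, P20 17/24≈0.708, P18 6/30≈0.2.
P32: take in full, 5 min for value 37 → 121 left.
All 23 min of P10 fit (value 49) → 98 remain.
Take all of P26 (28 min, value 59) → 70 min left.
Take all of P14 (29 min, value 54) → 41 min left.
P20: take in full, 24 min for value 17 → 17 left.
Only 17 min remain; take 17/30 of P18 for value 6×17/30 = 3.4.
Total value = 219.4.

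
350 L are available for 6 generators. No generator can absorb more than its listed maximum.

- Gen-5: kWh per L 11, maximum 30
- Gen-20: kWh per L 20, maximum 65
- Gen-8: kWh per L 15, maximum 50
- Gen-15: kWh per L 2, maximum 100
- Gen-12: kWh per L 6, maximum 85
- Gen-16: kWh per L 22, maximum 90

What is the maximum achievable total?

4930

Rank by kWh per L: Gen-16 22 > Gen-20 20 > Gen-8 15 > Gen-5 11 > Gen-12 6 > Gen-15 2.
Gen-16 takes 90 to reach its cap of 90 → 260 left.
Gen-20 takes 65 to reach its cap of 65 → 195 left.
Gen-8: +50 to 50 (cap) → 145 left.
Gen-5 takes 30 to reach its cap of 30 → 115 left.
Gen-12: +85 to 85 (cap) → 30 left.
Gen-15 has room for 100 but only 30 remain, so it gets 30.
Total = 11×30 + 20×65 + 15×50 + 2×30 + 6×85 + 22×90 = 4930.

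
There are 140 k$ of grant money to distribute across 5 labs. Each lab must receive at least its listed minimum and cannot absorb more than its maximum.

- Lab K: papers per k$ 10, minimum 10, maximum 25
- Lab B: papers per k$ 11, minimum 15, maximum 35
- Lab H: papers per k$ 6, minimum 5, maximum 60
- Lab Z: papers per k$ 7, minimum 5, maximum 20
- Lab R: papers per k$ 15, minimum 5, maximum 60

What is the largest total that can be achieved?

Meeting every minimum uses 10+15+5+5+5 = 40 k$, leaving 100.
Order the labs by papers per k$: Lab R 15 > Lab B 11 > Lab K 10 > Lab Z 7 > Lab H 6.
Give Lab R 55 more to hit its cap of 60 — 45 left.
Lab B: +20 to 35 (cap) — 25 left.
Lab K takes 15 more to reach its cap of 25 — 10 left.
Lab Z has room for 15 more but only 10 remain, so it gets 15.
Total = 10×25 + 11×35 + 6×5 + 7×15 + 15×60 = 1670.

1670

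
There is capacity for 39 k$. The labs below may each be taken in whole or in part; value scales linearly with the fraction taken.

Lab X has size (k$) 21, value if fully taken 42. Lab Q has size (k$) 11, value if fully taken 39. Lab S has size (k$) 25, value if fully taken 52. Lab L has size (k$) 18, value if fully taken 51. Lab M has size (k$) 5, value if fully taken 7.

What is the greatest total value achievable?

110.8

Sort by value density: Lab Q 39/11≈3.55, Lab L 51/18≈2.83, Lab S 52/25≈2.08, Lab X 42/21≈2, Lab M 7/5≈1.4.
Lab Q: take in full, 11 k$ for value 39 ; 28 left.
All 18 k$ of Lab L fit (value 51) ; 10 remain.
Only 10 k$ remain; take 10/25 of Lab S for value 52×10/25 = 20.8.
Total value = 110.8.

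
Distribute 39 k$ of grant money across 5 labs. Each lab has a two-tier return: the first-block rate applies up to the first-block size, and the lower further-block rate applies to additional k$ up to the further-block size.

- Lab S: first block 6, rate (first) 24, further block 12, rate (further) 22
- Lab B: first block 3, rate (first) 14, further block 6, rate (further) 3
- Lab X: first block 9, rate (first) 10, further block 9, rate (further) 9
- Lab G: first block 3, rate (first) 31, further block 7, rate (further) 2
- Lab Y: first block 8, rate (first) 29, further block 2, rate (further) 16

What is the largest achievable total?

857

Treat each block as its own option and order by rate: Lab G/tier1 31 > Lab Y/tier1 29 > Lab S/tier1 24 > Lab S/tier2 22 > Lab Y/tier2 16 > Lab B/tier1 14 > Lab X/tier1 10 > Lab X/tier2 9 > Lab B/tier2 3 > Lab G/tier2 2.
Fill Lab G tier1 block (3 at 31) → 36 left.
Lab Y tier1 at 29: fill all 8 → 28 left.
Lab S/tier1 (24): +6 → 22 left.
Lab S tier2 at 22: fill all 12 → 10 left.
Lab Y/tier2 (16): +2 → 8 left.
Lab B/tier1 (14): +3 → 5 left.
Lab X/tier1: +5 of 9 at 10; pool empty.
Total = 31×3 + 29×8 + 24×6 + 22×12 + 16×2 + 14×3 + 10×5 = 857.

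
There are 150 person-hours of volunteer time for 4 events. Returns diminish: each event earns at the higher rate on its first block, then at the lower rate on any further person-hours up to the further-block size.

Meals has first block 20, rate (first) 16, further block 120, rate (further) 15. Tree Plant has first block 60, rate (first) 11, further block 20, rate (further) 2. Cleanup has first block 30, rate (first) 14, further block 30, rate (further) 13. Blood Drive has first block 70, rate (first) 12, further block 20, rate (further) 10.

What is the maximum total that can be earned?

Order all 8 blocks by rate: Meals/T1 16 > Meals/T2 15 > Cleanup/T1 14 > Cleanup/T2 13 > Blood Drive/T1 12 > Tree Plant/T1 11 > Blood Drive/T2 10 > Tree Plant/T2 2.
Fill Meals T1 block (20 at 16) — 130 left.
Meals T2 at 15: fill all 120 — 10 left.
Cleanup T1 at 14: only 10 left, fill 10.
Total = 16×20 + 15×120 + 14×10 = 2260.

2260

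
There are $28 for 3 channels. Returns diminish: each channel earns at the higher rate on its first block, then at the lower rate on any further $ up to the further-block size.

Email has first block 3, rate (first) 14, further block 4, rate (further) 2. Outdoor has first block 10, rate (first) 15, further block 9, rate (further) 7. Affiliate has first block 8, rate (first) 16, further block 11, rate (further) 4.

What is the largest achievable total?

Treat each block as its own option and order by rate: Affiliate/first 16 > Outdoor/first 15 > Email/first 14 > Outdoor/second 7 > Affiliate/second 4 > Email/second 2.
Fill Affiliate first block (8 at 16) — 20 left.
Fill Outdoor first block (10 at 15) — 10 left.
Email first at 14: fill all 3 — 7 left.
7 remain; put them into Outdoor second at 7.
Total = 16×8 + 15×10 + 14×3 + 7×7 = 369.

369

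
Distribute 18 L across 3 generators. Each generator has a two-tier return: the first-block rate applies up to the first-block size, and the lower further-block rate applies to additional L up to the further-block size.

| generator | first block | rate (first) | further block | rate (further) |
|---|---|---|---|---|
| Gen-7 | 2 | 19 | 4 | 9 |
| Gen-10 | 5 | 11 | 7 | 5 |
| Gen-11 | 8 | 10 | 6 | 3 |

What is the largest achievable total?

200

Treat each block as its own option and order by rate: Gen-7/T1 19 > Gen-10/T1 11 > Gen-11/T1 10 > Gen-7/T2 9 > Gen-10/T2 5 > Gen-11/T2 3.
Fill Gen-7 T1 block (2 at 19) → 16 left.
Fill Gen-10 T1 block (5 at 11) → 11 left.
Fill Gen-11 T1 block (8 at 10) → 3 left.
Gen-7/T2: +3 of 4 at 9; pool empty.
Total = 19×2 + 11×5 + 10×8 + 9×3 = 200.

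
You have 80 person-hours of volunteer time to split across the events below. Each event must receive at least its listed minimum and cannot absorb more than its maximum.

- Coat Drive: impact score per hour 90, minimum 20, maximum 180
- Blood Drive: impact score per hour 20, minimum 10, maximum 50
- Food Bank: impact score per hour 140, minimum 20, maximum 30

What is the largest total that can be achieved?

Meeting every minimum uses 20+10+20 = 50 person-hours, leaving 30.
Order the events by impact score per hour: Food Bank 140 > Coat Drive 90 > Blood Drive 20.
Food Bank: +10 to 30 (cap) → 20 left.
Coat Drive has room for 160 more but only 20 remain, so it gets 40.
Total = 90×40 + 20×10 + 140×30 = 8000.

8000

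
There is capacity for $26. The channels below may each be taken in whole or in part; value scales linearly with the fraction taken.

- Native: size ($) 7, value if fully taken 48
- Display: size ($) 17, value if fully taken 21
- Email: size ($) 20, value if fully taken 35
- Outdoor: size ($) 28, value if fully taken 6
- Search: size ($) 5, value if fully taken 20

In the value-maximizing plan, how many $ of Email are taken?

14

Best value per unit of size first: Native 48/7≈6.86, Search 20/5≈4, Email 35/20≈1.75, Display 21/17≈1.24, Outdoor 6/28≈0.214.
Take all of Native (7 $, value 48) → 19 $ left.
Take all of Search (5 $, value 20) → 14 $ left.
14 $ left: a 14/20 share of Email gives 35×14/20 = 24.5.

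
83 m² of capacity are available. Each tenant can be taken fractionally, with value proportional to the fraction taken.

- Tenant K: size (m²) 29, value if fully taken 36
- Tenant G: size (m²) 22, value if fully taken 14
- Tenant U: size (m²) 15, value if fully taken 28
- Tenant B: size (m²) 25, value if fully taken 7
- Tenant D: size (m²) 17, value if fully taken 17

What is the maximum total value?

Best value per unit of size first: Tenant U 28/15≈1.87, Tenant K 36/29≈1.24, Tenant D 17/17≈1, Tenant G 14/22≈0.636, Tenant B 7/25≈0.28.
Take all of Tenant U (15 m², value 28) → 68 m² left.
Tenant K: take in full, 29 m² for value 36 → 39 left.
Take all of Tenant D (17 m², value 17) → 22 m² left.
Take all of Tenant G (22 m², value 14) → 0 m² left.
Total value = 95.

95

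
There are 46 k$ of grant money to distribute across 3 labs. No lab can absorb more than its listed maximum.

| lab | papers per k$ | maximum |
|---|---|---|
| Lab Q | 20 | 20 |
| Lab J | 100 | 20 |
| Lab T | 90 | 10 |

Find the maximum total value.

Order the labs by papers per k$: Lab J 100 > Lab T 90 > Lab Q 20.
Lab J: +20 to 20 (cap) ; 26 left.
Give Lab T 10 to hit its cap of 10 ; 16 left.
Only 16 left; Lab Q takes them to reach 16.
Total = 20×16 + 100×20 + 90×10 = 3220.

3220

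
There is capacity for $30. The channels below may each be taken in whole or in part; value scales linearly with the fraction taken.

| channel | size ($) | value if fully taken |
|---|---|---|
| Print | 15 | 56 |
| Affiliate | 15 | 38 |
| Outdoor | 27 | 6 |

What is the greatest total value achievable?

Rank by value-to-size ratio: Print 56/15≈3.73, Affiliate 38/15≈2.53, Outdoor 6/27≈0.222.
Take all of Print (15 $, value 56) → 15 $ left.
Take all of Affiliate (15 $, value 38) → 0 $ left.
Total value = 94.

94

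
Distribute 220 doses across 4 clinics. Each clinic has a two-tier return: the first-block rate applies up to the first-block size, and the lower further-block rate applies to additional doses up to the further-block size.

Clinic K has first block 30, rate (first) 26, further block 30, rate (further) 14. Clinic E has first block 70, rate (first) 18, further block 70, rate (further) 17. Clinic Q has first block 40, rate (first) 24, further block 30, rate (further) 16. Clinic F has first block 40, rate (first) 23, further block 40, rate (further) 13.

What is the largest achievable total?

4600

Treat each block as its own option and order by rate: Clinic K/first 26 > Clinic Q/first 24 > Clinic F/first 23 > Clinic E/first 18 > Clinic E/second 17 > Clinic Q/second 16 > Clinic K/second 14 > Clinic F/second 13.
Clinic K/first (26): +30 ; 190 left.
Fill Clinic Q first block (40 at 24) ; 150 left.
Clinic F first at 23: fill all 40 ; 110 left.
Fill Clinic E first block (70 at 18) ; 40 left.
Clinic E/second: +40 of 70 at 17; pool empty.
Total = 26×30 + 24×40 + 23×40 + 18×70 + 17×40 = 4600.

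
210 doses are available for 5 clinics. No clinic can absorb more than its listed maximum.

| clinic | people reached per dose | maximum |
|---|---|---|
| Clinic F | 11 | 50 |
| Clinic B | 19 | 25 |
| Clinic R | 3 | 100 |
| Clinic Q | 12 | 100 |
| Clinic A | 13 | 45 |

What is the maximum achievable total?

Order the clinics by people reached per dose: Clinic B 19 > Clinic A 13 > Clinic Q 12 > Clinic F 11 > Clinic R 3.
Give Clinic B 25 to hit its cap of 25 ; 185 left.
Clinic A: +45 to 45 (cap) ; 140 left.
Clinic Q: +100 to 100 (cap) ; 40 left.
Clinic F: +40 (room for 50) → 40. Pool exhausted.
Total = 11×40 + 19×25 + 12×100 + 13×45 = 2700.

2700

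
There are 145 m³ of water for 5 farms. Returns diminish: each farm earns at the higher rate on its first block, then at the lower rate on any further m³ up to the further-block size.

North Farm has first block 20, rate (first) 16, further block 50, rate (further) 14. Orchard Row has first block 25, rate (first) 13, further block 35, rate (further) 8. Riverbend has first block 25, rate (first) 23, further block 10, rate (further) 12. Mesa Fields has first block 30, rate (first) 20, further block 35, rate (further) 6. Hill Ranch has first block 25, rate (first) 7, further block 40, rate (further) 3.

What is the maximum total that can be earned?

2455

Rank every tier by rate: Riverbend/tier1 23 > Mesa Fields/tier1 20 > North Farm/tier1 16 > North Farm/tier2 14 > Orchard Row/tier1 13 > Riverbend/tier2 12 > Orchard Row/tier2 8 > Hill Ranch/tier1 7 > Mesa Fields/tier2 6 > Hill Ranch/tier2 3.
Fill Riverbend tier1 block (25 at 23) → 120 left.
Fill Mesa Fields tier1 block (30 at 20) → 90 left.
North Farm tier1 at 16: fill all 20 → 70 left.
North Farm tier2 at 14: fill all 50 → 20 left.
20 remain; put them into Orchard Row tier1 at 13.
Total = 23×25 + 20×30 + 16×20 + 14×50 + 13×20 = 2455.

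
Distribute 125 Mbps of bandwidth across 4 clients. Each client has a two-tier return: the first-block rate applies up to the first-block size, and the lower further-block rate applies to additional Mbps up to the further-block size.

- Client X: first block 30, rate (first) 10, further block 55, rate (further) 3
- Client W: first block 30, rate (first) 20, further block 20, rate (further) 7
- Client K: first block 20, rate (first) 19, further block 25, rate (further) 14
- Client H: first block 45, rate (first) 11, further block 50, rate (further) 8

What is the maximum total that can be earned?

1875

Order all 8 blocks by rate: Client W/tier1 20 > Client K/tier1 19 > Client K/tier2 14 > Client H/tier1 11 > Client X/tier1 10 > Client H/tier2 8 > Client W/tier2 7 > Client X/tier2 3.
Client W/tier1 (20): +30 ; 95 left.
Client K/tier1 (19): +20 ; 75 left.
Fill Client K tier2 block (25 at 14) ; 50 left.
Fill Client H tier1 block (45 at 11) ; 5 left.
Client X/tier1: +5 of 30 at 10; pool empty.
Total = 20×30 + 19×20 + 14×25 + 11×45 + 10×5 = 1875.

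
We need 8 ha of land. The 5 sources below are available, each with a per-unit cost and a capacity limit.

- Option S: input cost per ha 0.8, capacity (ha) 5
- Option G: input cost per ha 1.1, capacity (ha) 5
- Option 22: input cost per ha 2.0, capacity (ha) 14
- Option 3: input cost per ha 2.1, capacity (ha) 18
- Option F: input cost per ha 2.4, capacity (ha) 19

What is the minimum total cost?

7.3

Fill from the cheapest source first.
Take 5 from Option S at 0.8 → need 3 more.
Option G (1.1): take the remaining 3 → done.
Option 22, Option 3, Option F: unused.
Cost = 5×0.8 + 3×1.1 = 7.3.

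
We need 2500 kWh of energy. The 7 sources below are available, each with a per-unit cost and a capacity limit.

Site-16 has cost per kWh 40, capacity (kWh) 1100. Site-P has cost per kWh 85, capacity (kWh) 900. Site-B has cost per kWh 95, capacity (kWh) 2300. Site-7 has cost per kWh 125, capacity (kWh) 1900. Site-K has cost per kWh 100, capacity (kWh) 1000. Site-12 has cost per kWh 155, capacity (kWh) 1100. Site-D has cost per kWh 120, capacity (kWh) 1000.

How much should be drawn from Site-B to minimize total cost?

500

Use sources in increasing cost order.
Site-16 (40): use full 1100 → 1400 kWh to go.
Take 900 from Site-P at 85 → need 500 more.
Take 500 from Site-B at 95 to finish.
Site-K, Site-D, Site-7, Site-12: unused.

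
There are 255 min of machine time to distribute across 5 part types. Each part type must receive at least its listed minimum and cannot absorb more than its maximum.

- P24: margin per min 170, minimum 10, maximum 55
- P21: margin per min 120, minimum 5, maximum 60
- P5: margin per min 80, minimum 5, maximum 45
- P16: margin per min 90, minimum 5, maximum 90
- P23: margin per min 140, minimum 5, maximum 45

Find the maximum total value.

Meeting every minimum uses 10+5+5+5+5 = 30 min, leaving 225.
Highest margin per min first: P24 170 > P23 140 > P21 120 > P16 90 > P5 80.
P24: +45 to 55 (cap) — 180 left.
Give P23 40 more to hit its cap of 45 — 140 left.
P21 takes 55 more to reach its cap of 60 — 85 left.
P16: +85 to 90 (cap) — 0 left.
Total = 170×55 + 120×60 + 80×5 + 90×90 + 140×45 = 31350.

31350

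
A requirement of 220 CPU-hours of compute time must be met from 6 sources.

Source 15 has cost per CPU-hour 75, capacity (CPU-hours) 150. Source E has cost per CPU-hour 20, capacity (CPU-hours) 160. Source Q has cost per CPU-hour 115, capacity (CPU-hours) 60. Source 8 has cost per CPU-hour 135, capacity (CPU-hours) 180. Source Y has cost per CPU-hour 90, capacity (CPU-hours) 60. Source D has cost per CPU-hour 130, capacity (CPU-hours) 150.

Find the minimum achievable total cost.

Use sources in increasing cost order.
Source E (20): use full 160 — 60 CPU-hours to go.
Source 15 at 75: take 60 of its 150 — requirement met.
Source Y, Source Q, Source D, Source 8: unused.
Cost = 160×20 + 60×75 = 7700.

7700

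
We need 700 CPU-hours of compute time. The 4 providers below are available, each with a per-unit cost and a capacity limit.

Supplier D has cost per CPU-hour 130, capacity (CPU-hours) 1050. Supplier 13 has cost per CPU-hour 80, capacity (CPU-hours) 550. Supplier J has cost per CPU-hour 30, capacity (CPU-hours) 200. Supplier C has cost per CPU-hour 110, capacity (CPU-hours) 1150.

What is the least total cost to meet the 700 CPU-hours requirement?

Fill from the cheapest provider first.
Supplier J (30): use full 200 — 500 CPU-hours to go.
Supplier 13 (80): take the remaining 500 — done.
Supplier C, Supplier D: unused.
Cost = 200×30 + 500×80 = 46000.

46000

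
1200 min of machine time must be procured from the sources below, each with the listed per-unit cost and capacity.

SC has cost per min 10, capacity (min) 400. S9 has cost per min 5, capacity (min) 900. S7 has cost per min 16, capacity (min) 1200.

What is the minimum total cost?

7500

Cheapest first:
S9 (5): use full 900 — 300 min to go.
SC at 10: take 300 of its 400 — requirement met.
S7: unused.
Cost = 900×5 + 300×10 = 7500.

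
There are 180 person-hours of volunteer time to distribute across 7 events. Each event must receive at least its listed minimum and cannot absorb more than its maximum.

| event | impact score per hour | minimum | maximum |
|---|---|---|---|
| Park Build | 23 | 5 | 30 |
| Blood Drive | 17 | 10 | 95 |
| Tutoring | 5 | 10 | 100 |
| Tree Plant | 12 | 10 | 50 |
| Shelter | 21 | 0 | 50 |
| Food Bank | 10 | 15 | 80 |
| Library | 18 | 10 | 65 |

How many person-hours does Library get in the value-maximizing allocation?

55

Meeting every minimum uses 5+10+10+10+0+15+10 = 60 person-hours, leaving 120.
Highest impact score per hour first: Park Build 23 > Shelter 21 > Library 18 > Blood Drive 17 > Tree Plant 12 > Food Bank 10 > Tutoring 5.
Park Build takes 25 more to reach its cap of 30 ; 95 left.
Shelter: +50 to 50 (cap) ; 45 left.
Library: +45 (room for 55) → 55. Pool exhausted.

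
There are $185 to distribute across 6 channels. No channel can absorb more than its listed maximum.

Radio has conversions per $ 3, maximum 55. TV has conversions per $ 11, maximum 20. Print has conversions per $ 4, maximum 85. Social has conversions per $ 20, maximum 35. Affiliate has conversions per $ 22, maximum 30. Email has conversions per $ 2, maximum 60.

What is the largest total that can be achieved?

1965

Highest conversions per $ first: Affiliate 22 > Social 20 > TV 11 > Print 4 > Radio 3 > Email 2.
Give Affiliate 30 to hit its cap of 30 ; 155 left.
Social takes 35 to reach its cap of 35 ; 120 left.
TV: +20 to 20 (cap) ; 100 left.
Print: +85 to 85 (cap) ; 15 left.
Only 15 left; Radio takes them to reach 15.
Total = 3×15 + 11×20 + 4×85 + 20×35 + 22×30 = 1965.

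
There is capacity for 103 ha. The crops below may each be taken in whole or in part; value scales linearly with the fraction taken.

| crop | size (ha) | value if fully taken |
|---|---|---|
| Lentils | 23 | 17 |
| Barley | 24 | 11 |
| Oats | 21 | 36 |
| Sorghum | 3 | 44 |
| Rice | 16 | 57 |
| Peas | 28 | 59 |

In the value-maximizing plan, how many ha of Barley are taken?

12

Rank by value-to-size ratio: Sorghum 44/3≈14.7, Rice 57/16≈3.56, Peas 59/28≈2.11, Oats 36/21≈1.71, Lentils 17/23≈0.739, Barley 11/24≈0.458.
All 3 ha of Sorghum fit (value 44) → 100 remain.
Rice: take in full, 16 ha for value 57 → 84 left.
Peas: take in full, 28 ha for value 59 → 56 left.
Oats: take in full, 21 ha for value 36 → 35 left.
Take all of Lentils (23 ha, value 17) → 12 ha left.
Only 12 ha remain; take 12/24 of Barley for value 11×12/24 = 5.5.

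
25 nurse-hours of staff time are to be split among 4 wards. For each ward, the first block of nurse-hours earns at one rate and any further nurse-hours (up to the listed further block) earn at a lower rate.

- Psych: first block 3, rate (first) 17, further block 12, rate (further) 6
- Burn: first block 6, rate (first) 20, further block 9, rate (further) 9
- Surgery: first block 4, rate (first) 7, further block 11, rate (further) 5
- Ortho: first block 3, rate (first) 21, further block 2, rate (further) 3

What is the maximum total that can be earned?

Treat each block as its own option and order by rate: Ortho/first 21 > Burn/first 20 > Psych/first 17 > Burn/second 9 > Surgery/first 7 > Psych/second 6 > Surgery/second 5 > Ortho/second 3.
Fill Ortho first block (3 at 21) → 22 left.
Burn first at 20: fill all 6 → 16 left.
Fill Psych first block (3 at 17) → 13 left.
Burn second at 9: fill all 9 → 4 left.
Fill Surgery first block (4 at 7) → 0 left.
Total = 21×3 + 20×6 + 17×3 + 9×9 + 7×4 = 343.

343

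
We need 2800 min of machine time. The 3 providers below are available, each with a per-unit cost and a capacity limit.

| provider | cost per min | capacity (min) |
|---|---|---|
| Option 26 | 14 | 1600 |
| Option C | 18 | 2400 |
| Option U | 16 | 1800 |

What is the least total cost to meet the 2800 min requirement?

Fill from the cheapest provider first.
Take 1600 from Option 26 at 14 → need 1200 more.
Option U at 16: take 1200 of its 1800 → requirement met.
Option C: unused.
Cost = 1600×14 + 1200×16 = 41600.

41600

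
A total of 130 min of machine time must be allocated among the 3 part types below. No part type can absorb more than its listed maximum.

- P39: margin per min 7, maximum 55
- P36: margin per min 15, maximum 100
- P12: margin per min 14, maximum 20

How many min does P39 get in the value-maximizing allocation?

Order the part types by margin per min: P36 15 > P12 14 > P39 7.
P36: +100 to 100 (cap) → 30 left.
Give P12 20 to hit its cap of 20 → 10 left.
P39 has room for 55 but only 10 remain, so it gets 10.

10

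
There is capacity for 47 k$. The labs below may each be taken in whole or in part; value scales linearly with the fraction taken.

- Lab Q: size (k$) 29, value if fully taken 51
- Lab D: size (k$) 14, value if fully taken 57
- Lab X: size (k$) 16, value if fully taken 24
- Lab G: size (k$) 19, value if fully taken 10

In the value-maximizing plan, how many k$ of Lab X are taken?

Best value per unit of size first: Lab D 57/14≈4.07, Lab Q 51/29≈1.76, Lab X 24/16≈1.5, Lab G 10/19≈0.526.
Take all of Lab D (14 k$, value 57) ; 33 k$ left.
Lab Q: take in full, 29 k$ for value 51 ; 4 left.
Fill the last 4 k$ with part of Lab X: 4/16 of it earns 6.

4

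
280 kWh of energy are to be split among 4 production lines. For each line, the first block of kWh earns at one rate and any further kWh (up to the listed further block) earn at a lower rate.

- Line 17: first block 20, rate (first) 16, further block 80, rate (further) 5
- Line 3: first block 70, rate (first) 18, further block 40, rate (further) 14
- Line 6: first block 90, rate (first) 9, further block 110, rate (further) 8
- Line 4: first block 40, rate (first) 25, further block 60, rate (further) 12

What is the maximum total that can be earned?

4310

Order all 8 blocks by rate: Line 4/first 25 > Line 3/first 18 > Line 17/first 16 > Line 3/second 14 > Line 4/second 12 > Line 6/first 9 > Line 6/second 8 > Line 17/second 5.
Line 4/first (25): +40 → 240 left.
Line 3 first at 18: fill all 70 → 170 left.
Line 17/first (16): +20 → 150 left.
Line 3/second (14): +40 → 110 left.
Line 4/second (12): +60 → 50 left.
Line 6 first at 9: only 50 left, fill 50.
Total = 25×40 + 18×70 + 16×20 + 14×40 + 12×60 + 9×50 = 4310.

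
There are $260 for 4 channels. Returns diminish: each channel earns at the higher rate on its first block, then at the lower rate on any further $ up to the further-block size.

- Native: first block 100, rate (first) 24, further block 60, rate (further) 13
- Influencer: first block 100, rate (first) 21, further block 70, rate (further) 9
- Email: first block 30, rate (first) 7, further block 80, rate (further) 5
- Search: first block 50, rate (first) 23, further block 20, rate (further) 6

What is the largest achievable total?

5780

Order all 8 blocks by rate: Native/T1 24 > Search/T1 23 > Influencer/T1 21 > Native/T2 13 > Influencer/T2 9 > Email/T1 7 > Search/T2 6 > Email/T2 5.
Native/T1 (24): +100 → 160 left.
Search/T1 (23): +50 → 110 left.
Fill Influencer T1 block (100 at 21) → 10 left.
10 remain; put them into Native T2 at 13.
Total = 24×100 + 23×50 + 21×100 + 13×10 = 5780.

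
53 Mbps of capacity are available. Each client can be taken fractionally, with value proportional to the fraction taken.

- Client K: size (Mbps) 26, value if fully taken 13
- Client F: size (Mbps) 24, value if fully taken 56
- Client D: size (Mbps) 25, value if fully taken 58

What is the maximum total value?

Best value per unit of size first: Client F 56/24≈2.33, Client D 58/25≈2.32, Client K 13/26≈0.5.
All 24 Mbps of Client F fit (value 56) — 29 remain.
Take all of Client D (25 Mbps, value 58) — 4 Mbps left.
Only 4 Mbps remain; take 4/26 of Client K for value 13×4/26 = 2.
Total value = 116.

116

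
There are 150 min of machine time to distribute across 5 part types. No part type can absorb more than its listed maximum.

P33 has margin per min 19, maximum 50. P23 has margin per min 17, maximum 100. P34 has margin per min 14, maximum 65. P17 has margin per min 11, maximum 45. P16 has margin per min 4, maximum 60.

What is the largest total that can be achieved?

Rank by margin per min: P33 19 > P23 17 > P34 14 > P17 11 > P16 4.
Give P33 50 to hit its cap of 50 → 100 left.
P23 takes 100 to reach its cap of 100 → 0 left.
Total = 19×50 + 17×100 = 2650.

2650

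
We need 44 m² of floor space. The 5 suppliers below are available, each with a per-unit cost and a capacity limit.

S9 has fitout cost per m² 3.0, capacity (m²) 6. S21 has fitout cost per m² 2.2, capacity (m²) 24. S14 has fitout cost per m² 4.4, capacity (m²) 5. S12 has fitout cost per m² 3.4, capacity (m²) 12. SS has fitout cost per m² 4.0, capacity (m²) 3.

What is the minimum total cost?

Cheapest first:
S21 at 2.2: take all 24 m² — 20 still needed.
S9 at 3.0: take all 6 m² — 14 still needed.
S12 at 3.4: take all 12 m² — 2 still needed.
SS (4.0): take the remaining 2 — done.
S14: unused.
Cost = 24×2.2 + 6×3.0 + 12×3.4 + 2×4.0 = 119.6.

119.6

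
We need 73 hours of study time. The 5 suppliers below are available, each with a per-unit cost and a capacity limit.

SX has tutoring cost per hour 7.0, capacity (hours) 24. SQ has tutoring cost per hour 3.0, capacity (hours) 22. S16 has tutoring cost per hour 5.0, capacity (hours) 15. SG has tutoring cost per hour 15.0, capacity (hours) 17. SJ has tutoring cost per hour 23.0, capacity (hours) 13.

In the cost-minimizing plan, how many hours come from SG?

12

Cheapest first:
SQ (3.0): use full 22 → 51 hours to go.
S16 at 5.0: take all 15 hours → 36 still needed.
SX at 7.0: take all 24 hours → 12 still needed.
SG (15.0): take the remaining 12 → done.
SJ: unused.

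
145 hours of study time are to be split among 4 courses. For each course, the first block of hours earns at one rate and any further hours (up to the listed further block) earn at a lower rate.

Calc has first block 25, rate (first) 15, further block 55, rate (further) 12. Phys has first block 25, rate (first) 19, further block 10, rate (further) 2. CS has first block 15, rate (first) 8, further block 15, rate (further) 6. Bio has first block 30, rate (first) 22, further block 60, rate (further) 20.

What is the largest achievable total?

2770

Order all 8 blocks by rate: Bio/T1 22 > Bio/T2 20 > Phys/T1 19 > Calc/T1 15 > Calc/T2 12 > CS/T1 8 > CS/T2 6 > Phys/T2 2.
Fill Bio T1 block (30 at 22) — 115 left.
Fill Bio T2 block (60 at 20) — 55 left.
Phys/T1 (19): +25 — 30 left.
Calc T1 at 15: fill all 25 — 5 left.
5 remain; put them into Calc T2 at 12.
Total = 22×30 + 20×60 + 19×25 + 15×25 + 12×5 = 2770.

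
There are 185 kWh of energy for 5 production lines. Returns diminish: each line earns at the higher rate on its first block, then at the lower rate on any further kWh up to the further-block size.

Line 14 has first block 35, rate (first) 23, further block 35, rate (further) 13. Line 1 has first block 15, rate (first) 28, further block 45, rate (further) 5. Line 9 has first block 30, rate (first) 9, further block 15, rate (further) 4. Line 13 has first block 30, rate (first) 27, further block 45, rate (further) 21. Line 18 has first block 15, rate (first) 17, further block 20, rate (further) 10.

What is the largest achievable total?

3790

Order all 10 blocks by rate: Line 1/first 28 > Line 13/first 27 > Line 14/first 23 > Line 13/second 21 > Line 18/first 17 > Line 14/second 13 > Line 18/second 10 > Line 9/first 9 > Line 1/second 5 > Line 9/second 4.
Line 1 first at 28: fill all 15 → 170 left.
Fill Line 13 first block (30 at 27) → 140 left.
Line 14 first at 23: fill all 35 → 105 left.
Line 13/second (21): +45 → 60 left.
Line 18/first (17): +15 → 45 left.
Line 14/second (13): +35 → 10 left.
10 remain; put them into Line 18 second at 10.
Total = 28×15 + 27×30 + 23×35 + 21×45 + 17×15 + 13×35 + 10×10 = 3790.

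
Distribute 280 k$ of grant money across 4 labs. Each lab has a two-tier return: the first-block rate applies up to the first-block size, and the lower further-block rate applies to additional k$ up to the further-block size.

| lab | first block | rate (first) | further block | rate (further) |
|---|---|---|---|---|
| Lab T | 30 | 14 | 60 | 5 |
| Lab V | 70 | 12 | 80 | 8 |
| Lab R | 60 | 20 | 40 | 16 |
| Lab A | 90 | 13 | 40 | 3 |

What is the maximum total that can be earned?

4150

Treat each block as its own option and order by rate: Lab R/tier1 20 > Lab R/tier2 16 > Lab T/tier1 14 > Lab A/tier1 13 > Lab V/tier1 12 > Lab V/tier2 8 > Lab T/tier2 5 > Lab A/tier2 3.
Lab R tier1 at 20: fill all 60 ; 220 left.
Lab R/tier2 (16): +40 ; 180 left.
Lab T/tier1 (14): +30 ; 150 left.
Fill Lab A tier1 block (90 at 13) ; 60 left.
Lab V/tier1: +60 of 70 at 12; pool empty.
Total = 20×60 + 16×40 + 14×30 + 13×90 + 12×60 = 4150.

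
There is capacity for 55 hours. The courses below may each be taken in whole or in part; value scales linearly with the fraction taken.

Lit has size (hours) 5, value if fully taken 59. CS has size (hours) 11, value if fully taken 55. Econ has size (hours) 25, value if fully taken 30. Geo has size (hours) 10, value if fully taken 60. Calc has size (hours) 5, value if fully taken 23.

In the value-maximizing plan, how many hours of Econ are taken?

Sort by value density: Lit 59/5≈11.8, Geo 60/10≈6, CS 55/11≈5, Calc 23/5≈4.6, Econ 30/25≈1.2.
All 5 hours of Lit fit (value 59) → 50 remain.
Take all of Geo (10 hours, value 60) → 40 hours left.
Take all of CS (11 hours, value 55) → 29 hours left.
Take all of Calc (5 hours, value 23) → 24 hours left.
Fill the last 24 hours with part of Econ: 24/25 of it earns 28.8.

24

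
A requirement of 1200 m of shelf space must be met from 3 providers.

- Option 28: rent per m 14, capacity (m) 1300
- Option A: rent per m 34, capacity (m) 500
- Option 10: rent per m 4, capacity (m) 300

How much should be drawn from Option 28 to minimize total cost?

900

Fill from the cheapest provider first.
Take 300 from Option 10 at 4 — need 900 more.
Take 900 from Option 28 at 14 to finish.
Option A: unused.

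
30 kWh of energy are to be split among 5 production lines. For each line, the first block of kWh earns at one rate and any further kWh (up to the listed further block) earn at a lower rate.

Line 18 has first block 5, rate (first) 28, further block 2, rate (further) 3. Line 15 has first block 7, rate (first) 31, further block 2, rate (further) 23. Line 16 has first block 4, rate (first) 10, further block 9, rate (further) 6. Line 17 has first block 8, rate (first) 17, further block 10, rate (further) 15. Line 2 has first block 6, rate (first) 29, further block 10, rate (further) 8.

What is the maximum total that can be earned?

Order all 10 blocks by rate: Line 15/T1 31 > Line 2/T1 29 > Line 18/T1 28 > Line 15/T2 23 > Line 17/T1 17 > Line 17/T2 15 > Line 16/T1 10 > Line 2/T2 8 > Line 16/T2 6 > Line 18/T2 3.
Line 15/T1 (31): +7 — 23 left.
Line 2 T1 at 29: fill all 6 — 17 left.
Fill Line 18 T1 block (5 at 28) — 12 left.
Line 15/T2 (23): +2 — 10 left.
Line 17 T1 at 17: fill all 8 — 2 left.
2 remain; put them into Line 17 T2 at 15.
Total = 31×7 + 29×6 + 28×5 + 23×2 + 17×8 + 15×2 = 743.

743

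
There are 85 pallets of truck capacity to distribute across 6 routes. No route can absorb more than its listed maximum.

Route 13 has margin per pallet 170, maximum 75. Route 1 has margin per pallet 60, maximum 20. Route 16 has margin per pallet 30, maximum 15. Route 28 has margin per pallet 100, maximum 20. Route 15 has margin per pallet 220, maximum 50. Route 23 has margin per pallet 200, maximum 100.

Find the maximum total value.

18000

Rank by margin per pallet: Route 15 220 > Route 23 200 > Route 13 170 > Route 28 100 > Route 1 60 > Route 16 30.
Give Route 15 50 to hit its cap of 50 → 35 left.
Only 35 left; Route 23 takes them to reach 35.
Total = 220×50 + 200×35 = 18000.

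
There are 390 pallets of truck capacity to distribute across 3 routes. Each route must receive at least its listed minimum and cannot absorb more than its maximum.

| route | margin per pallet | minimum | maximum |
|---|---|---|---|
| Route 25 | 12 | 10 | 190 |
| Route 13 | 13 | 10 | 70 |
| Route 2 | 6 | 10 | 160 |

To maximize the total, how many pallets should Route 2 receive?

Meeting every minimum uses 10+10+10 = 30 pallets, leaving 360.
Highest margin per pallet first: Route 13 13 > Route 25 12 > Route 2 6.
Route 13: +60 to 70 (cap) → 300 left.
Route 25 takes 180 more to reach its cap of 190 → 120 left.
Route 2 has room for 150 more but only 120 remain, so it gets 130.

130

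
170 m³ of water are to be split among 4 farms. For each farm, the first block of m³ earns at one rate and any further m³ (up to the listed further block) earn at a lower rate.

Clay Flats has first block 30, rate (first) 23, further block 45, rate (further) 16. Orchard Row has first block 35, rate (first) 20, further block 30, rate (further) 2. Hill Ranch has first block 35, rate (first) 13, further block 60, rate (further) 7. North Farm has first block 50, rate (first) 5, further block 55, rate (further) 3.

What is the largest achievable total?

2740

Rank every tier by rate: Clay Flats/tier1 23 > Orchard Row/tier1 20 > Clay Flats/tier2 16 > Hill Ranch/tier1 13 > Hill Ranch/tier2 7 > North Farm/tier1 5 > North Farm/tier2 3 > Orchard Row/tier2 2.
Clay Flats/tier1 (23): +30 — 140 left.
Orchard Row/tier1 (20): +35 — 105 left.
Fill Clay Flats tier2 block (45 at 16) — 60 left.
Hill Ranch tier1 at 13: fill all 35 — 25 left.
Hill Ranch tier2 at 7: only 25 left, fill 25.
Total = 23×30 + 20×35 + 16×45 + 13×35 + 7×25 = 2740.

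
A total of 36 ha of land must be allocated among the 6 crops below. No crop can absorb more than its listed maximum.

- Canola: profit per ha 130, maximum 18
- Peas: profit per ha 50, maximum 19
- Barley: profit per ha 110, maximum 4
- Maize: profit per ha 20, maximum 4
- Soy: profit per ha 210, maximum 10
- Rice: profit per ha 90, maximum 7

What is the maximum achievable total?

Highest profit per ha first: Soy 210 > Canola 130 > Barley 110 > Rice 90 > Peas 50 > Maize 20.
Soy takes 10 to reach its cap of 10 — 26 left.
Canola: +18 to 18 (cap) — 8 left.
Give Barley 4 to hit its cap of 4 — 4 left.
Rice: +4 (room for 7) → 4. Pool exhausted.
Total = 130×18 + 110×4 + 210×10 + 90×4 = 5240.

5240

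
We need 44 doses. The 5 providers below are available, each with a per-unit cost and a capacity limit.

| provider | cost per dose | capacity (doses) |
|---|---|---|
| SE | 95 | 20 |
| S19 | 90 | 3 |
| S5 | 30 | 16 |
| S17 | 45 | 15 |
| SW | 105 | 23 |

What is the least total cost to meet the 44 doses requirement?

Cheapest first:
S5 (30): use full 16 ; 28 doses to go.
S17 (45): use full 15 ; 13 doses to go.
S19 at 90: take all 3 doses ; 10 still needed.
Take 10 from SE at 95 to finish.
SW: unused.
Cost = 16×30 + 15×45 + 3×90 + 10×95 = 2375.

2375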